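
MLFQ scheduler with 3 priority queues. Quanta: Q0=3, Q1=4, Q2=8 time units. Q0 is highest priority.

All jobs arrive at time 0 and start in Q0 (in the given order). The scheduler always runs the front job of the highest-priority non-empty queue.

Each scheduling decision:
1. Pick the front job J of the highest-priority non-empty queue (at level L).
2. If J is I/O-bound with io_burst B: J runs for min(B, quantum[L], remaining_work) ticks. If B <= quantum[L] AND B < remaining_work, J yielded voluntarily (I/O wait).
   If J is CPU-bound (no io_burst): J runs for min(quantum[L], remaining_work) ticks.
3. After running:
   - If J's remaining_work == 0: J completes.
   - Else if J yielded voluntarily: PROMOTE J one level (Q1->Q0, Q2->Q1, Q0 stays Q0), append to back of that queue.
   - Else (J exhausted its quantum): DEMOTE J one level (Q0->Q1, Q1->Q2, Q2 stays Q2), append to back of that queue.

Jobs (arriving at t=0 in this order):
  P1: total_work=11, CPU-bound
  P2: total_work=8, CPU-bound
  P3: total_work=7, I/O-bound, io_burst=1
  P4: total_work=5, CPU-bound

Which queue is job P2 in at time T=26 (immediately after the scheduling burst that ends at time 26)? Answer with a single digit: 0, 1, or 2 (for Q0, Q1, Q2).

t=0-3: P1@Q0 runs 3, rem=8, quantum used, demote→Q1. Q0=[P2,P3,P4] Q1=[P1] Q2=[]
t=3-6: P2@Q0 runs 3, rem=5, quantum used, demote→Q1. Q0=[P3,P4] Q1=[P1,P2] Q2=[]
t=6-7: P3@Q0 runs 1, rem=6, I/O yield, promote→Q0. Q0=[P4,P3] Q1=[P1,P2] Q2=[]
t=7-10: P4@Q0 runs 3, rem=2, quantum used, demote→Q1. Q0=[P3] Q1=[P1,P2,P4] Q2=[]
t=10-11: P3@Q0 runs 1, rem=5, I/O yield, promote→Q0. Q0=[P3] Q1=[P1,P2,P4] Q2=[]
t=11-12: P3@Q0 runs 1, rem=4, I/O yield, promote→Q0. Q0=[P3] Q1=[P1,P2,P4] Q2=[]
t=12-13: P3@Q0 runs 1, rem=3, I/O yield, promote→Q0. Q0=[P3] Q1=[P1,P2,P4] Q2=[]
t=13-14: P3@Q0 runs 1, rem=2, I/O yield, promote→Q0. Q0=[P3] Q1=[P1,P2,P4] Q2=[]
t=14-15: P3@Q0 runs 1, rem=1, I/O yield, promote→Q0. Q0=[P3] Q1=[P1,P2,P4] Q2=[]
t=15-16: P3@Q0 runs 1, rem=0, completes. Q0=[] Q1=[P1,P2,P4] Q2=[]
t=16-20: P1@Q1 runs 4, rem=4, quantum used, demote→Q2. Q0=[] Q1=[P2,P4] Q2=[P1]
t=20-24: P2@Q1 runs 4, rem=1, quantum used, demote→Q2. Q0=[] Q1=[P4] Q2=[P1,P2]
t=24-26: P4@Q1 runs 2, rem=0, completes. Q0=[] Q1=[] Q2=[P1,P2]
t=26-30: P1@Q2 runs 4, rem=0, completes. Q0=[] Q1=[] Q2=[P2]
t=30-31: P2@Q2 runs 1, rem=0, completes. Q0=[] Q1=[] Q2=[]

Answer: 2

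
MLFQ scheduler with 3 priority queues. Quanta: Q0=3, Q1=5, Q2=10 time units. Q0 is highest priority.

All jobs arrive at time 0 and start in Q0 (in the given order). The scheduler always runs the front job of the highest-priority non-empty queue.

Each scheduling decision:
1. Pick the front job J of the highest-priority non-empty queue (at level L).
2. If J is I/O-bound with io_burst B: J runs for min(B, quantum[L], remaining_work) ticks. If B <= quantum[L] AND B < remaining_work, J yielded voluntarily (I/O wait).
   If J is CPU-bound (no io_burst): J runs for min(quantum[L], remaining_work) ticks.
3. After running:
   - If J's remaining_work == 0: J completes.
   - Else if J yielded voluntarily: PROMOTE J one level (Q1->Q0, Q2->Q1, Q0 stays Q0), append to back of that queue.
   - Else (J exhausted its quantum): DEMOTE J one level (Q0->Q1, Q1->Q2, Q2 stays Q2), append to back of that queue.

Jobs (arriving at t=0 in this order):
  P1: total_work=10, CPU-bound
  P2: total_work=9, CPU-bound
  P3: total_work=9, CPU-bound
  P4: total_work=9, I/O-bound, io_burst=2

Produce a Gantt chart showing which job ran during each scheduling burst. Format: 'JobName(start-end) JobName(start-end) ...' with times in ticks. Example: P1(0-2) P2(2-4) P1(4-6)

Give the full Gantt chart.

t=0-3: P1@Q0 runs 3, rem=7, quantum used, demote→Q1. Q0=[P2,P3,P4] Q1=[P1] Q2=[]
t=3-6: P2@Q0 runs 3, rem=6, quantum used, demote→Q1. Q0=[P3,P4] Q1=[P1,P2] Q2=[]
t=6-9: P3@Q0 runs 3, rem=6, quantum used, demote→Q1. Q0=[P4] Q1=[P1,P2,P3] Q2=[]
t=9-11: P4@Q0 runs 2, rem=7, I/O yield, promote→Q0. Q0=[P4] Q1=[P1,P2,P3] Q2=[]
t=11-13: P4@Q0 runs 2, rem=5, I/O yield, promote→Q0. Q0=[P4] Q1=[P1,P2,P3] Q2=[]
t=13-15: P4@Q0 runs 2, rem=3, I/O yield, promote→Q0. Q0=[P4] Q1=[P1,P2,P3] Q2=[]
t=15-17: P4@Q0 runs 2, rem=1, I/O yield, promote→Q0. Q0=[P4] Q1=[P1,P2,P3] Q2=[]
t=17-18: P4@Q0 runs 1, rem=0, completes. Q0=[] Q1=[P1,P2,P3] Q2=[]
t=18-23: P1@Q1 runs 5, rem=2, quantum used, demote→Q2. Q0=[] Q1=[P2,P3] Q2=[P1]
t=23-28: P2@Q1 runs 5, rem=1, quantum used, demote→Q2. Q0=[] Q1=[P3] Q2=[P1,P2]
t=28-33: P3@Q1 runs 5, rem=1, quantum used, demote→Q2. Q0=[] Q1=[] Q2=[P1,P2,P3]
t=33-35: P1@Q2 runs 2, rem=0, completes. Q0=[] Q1=[] Q2=[P2,P3]
t=35-36: P2@Q2 runs 1, rem=0, completes. Q0=[] Q1=[] Q2=[P3]
t=36-37: P3@Q2 runs 1, rem=0, completes. Q0=[] Q1=[] Q2=[]

Answer: P1(0-3) P2(3-6) P3(6-9) P4(9-11) P4(11-13) P4(13-15) P4(15-17) P4(17-18) P1(18-23) P2(23-28) P3(28-33) P1(33-35) P2(35-36) P3(36-37)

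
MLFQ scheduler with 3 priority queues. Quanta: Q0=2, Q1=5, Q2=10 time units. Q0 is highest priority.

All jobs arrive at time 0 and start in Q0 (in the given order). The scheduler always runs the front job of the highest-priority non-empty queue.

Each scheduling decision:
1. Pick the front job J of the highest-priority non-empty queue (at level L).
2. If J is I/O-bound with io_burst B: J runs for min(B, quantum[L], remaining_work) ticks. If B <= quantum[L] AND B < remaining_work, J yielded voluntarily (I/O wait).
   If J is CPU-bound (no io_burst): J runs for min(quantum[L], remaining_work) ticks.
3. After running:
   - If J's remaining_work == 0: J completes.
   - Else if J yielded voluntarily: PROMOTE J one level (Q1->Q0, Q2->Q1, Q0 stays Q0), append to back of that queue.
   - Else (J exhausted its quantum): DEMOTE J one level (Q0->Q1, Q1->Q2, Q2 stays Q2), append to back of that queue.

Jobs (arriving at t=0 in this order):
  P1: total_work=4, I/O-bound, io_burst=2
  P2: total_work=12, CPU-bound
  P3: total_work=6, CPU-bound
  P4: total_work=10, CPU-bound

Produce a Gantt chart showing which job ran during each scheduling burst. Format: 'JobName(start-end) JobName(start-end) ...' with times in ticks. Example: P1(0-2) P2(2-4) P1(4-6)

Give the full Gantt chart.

Answer: P1(0-2) P2(2-4) P3(4-6) P4(6-8) P1(8-10) P2(10-15) P3(15-19) P4(19-24) P2(24-29) P4(29-32)

Derivation:
t=0-2: P1@Q0 runs 2, rem=2, I/O yield, promote→Q0. Q0=[P2,P3,P4,P1] Q1=[] Q2=[]
t=2-4: P2@Q0 runs 2, rem=10, quantum used, demote→Q1. Q0=[P3,P4,P1] Q1=[P2] Q2=[]
t=4-6: P3@Q0 runs 2, rem=4, quantum used, demote→Q1. Q0=[P4,P1] Q1=[P2,P3] Q2=[]
t=6-8: P4@Q0 runs 2, rem=8, quantum used, demote→Q1. Q0=[P1] Q1=[P2,P3,P4] Q2=[]
t=8-10: P1@Q0 runs 2, rem=0, completes. Q0=[] Q1=[P2,P3,P4] Q2=[]
t=10-15: P2@Q1 runs 5, rem=5, quantum used, demote→Q2. Q0=[] Q1=[P3,P4] Q2=[P2]
t=15-19: P3@Q1 runs 4, rem=0, completes. Q0=[] Q1=[P4] Q2=[P2]
t=19-24: P4@Q1 runs 5, rem=3, quantum used, demote→Q2. Q0=[] Q1=[] Q2=[P2,P4]
t=24-29: P2@Q2 runs 5, rem=0, completes. Q0=[] Q1=[] Q2=[P4]
t=29-32: P4@Q2 runs 3, rem=0, completes. Q0=[] Q1=[] Q2=[]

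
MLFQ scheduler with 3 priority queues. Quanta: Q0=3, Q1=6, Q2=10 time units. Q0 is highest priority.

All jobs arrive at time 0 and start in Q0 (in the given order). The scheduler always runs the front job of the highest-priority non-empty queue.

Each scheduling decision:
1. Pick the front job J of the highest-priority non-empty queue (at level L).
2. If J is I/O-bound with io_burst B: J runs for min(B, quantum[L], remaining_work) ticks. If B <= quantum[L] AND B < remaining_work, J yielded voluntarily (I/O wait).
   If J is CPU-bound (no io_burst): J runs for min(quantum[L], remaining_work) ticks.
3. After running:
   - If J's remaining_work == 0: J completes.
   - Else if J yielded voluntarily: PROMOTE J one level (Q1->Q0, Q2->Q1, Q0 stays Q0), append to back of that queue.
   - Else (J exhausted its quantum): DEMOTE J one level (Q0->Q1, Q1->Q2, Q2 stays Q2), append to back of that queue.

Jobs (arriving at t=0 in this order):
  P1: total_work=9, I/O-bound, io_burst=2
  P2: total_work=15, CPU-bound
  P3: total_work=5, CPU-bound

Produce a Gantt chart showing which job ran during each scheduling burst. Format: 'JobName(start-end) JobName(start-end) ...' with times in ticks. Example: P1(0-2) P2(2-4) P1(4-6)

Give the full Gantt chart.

t=0-2: P1@Q0 runs 2, rem=7, I/O yield, promote→Q0. Q0=[P2,P3,P1] Q1=[] Q2=[]
t=2-5: P2@Q0 runs 3, rem=12, quantum used, demote→Q1. Q0=[P3,P1] Q1=[P2] Q2=[]
t=5-8: P3@Q0 runs 3, rem=2, quantum used, demote→Q1. Q0=[P1] Q1=[P2,P3] Q2=[]
t=8-10: P1@Q0 runs 2, rem=5, I/O yield, promote→Q0. Q0=[P1] Q1=[P2,P3] Q2=[]
t=10-12: P1@Q0 runs 2, rem=3, I/O yield, promote→Q0. Q0=[P1] Q1=[P2,P3] Q2=[]
t=12-14: P1@Q0 runs 2, rem=1, I/O yield, promote→Q0. Q0=[P1] Q1=[P2,P3] Q2=[]
t=14-15: P1@Q0 runs 1, rem=0, completes. Q0=[] Q1=[P2,P3] Q2=[]
t=15-21: P2@Q1 runs 6, rem=6, quantum used, demote→Q2. Q0=[] Q1=[P3] Q2=[P2]
t=21-23: P3@Q1 runs 2, rem=0, completes. Q0=[] Q1=[] Q2=[P2]
t=23-29: P2@Q2 runs 6, rem=0, completes. Q0=[] Q1=[] Q2=[]

Answer: P1(0-2) P2(2-5) P3(5-8) P1(8-10) P1(10-12) P1(12-14) P1(14-15) P2(15-21) P3(21-23) P2(23-29)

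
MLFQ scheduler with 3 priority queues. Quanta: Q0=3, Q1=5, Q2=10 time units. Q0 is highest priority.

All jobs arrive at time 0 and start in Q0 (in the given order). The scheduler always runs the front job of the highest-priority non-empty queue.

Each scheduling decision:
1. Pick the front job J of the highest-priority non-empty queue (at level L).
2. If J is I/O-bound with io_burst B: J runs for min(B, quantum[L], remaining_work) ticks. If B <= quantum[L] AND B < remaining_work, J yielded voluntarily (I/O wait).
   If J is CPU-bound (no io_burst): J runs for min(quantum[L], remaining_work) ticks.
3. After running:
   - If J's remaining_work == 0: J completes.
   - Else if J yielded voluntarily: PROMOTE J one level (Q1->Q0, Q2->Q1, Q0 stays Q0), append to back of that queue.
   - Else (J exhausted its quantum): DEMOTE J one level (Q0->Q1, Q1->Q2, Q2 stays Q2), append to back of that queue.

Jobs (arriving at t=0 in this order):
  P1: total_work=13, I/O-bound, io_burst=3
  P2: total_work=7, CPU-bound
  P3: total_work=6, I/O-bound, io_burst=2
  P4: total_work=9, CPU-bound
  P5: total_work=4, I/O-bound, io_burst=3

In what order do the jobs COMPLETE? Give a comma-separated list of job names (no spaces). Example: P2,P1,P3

t=0-3: P1@Q0 runs 3, rem=10, I/O yield, promote→Q0. Q0=[P2,P3,P4,P5,P1] Q1=[] Q2=[]
t=3-6: P2@Q0 runs 3, rem=4, quantum used, demote→Q1. Q0=[P3,P4,P5,P1] Q1=[P2] Q2=[]
t=6-8: P3@Q0 runs 2, rem=4, I/O yield, promote→Q0. Q0=[P4,P5,P1,P3] Q1=[P2] Q2=[]
t=8-11: P4@Q0 runs 3, rem=6, quantum used, demote→Q1. Q0=[P5,P1,P3] Q1=[P2,P4] Q2=[]
t=11-14: P5@Q0 runs 3, rem=1, I/O yield, promote→Q0. Q0=[P1,P3,P5] Q1=[P2,P4] Q2=[]
t=14-17: P1@Q0 runs 3, rem=7, I/O yield, promote→Q0. Q0=[P3,P5,P1] Q1=[P2,P4] Q2=[]
t=17-19: P3@Q0 runs 2, rem=2, I/O yield, promote→Q0. Q0=[P5,P1,P3] Q1=[P2,P4] Q2=[]
t=19-20: P5@Q0 runs 1, rem=0, completes. Q0=[P1,P3] Q1=[P2,P4] Q2=[]
t=20-23: P1@Q0 runs 3, rem=4, I/O yield, promote→Q0. Q0=[P3,P1] Q1=[P2,P4] Q2=[]
t=23-25: P3@Q0 runs 2, rem=0, completes. Q0=[P1] Q1=[P2,P4] Q2=[]
t=25-28: P1@Q0 runs 3, rem=1, I/O yield, promote→Q0. Q0=[P1] Q1=[P2,P4] Q2=[]
t=28-29: P1@Q0 runs 1, rem=0, completes. Q0=[] Q1=[P2,P4] Q2=[]
t=29-33: P2@Q1 runs 4, rem=0, completes. Q0=[] Q1=[P4] Q2=[]
t=33-38: P4@Q1 runs 5, rem=1, quantum used, demote→Q2. Q0=[] Q1=[] Q2=[P4]
t=38-39: P4@Q2 runs 1, rem=0, completes. Q0=[] Q1=[] Q2=[]

Answer: P5,P3,P1,P2,P4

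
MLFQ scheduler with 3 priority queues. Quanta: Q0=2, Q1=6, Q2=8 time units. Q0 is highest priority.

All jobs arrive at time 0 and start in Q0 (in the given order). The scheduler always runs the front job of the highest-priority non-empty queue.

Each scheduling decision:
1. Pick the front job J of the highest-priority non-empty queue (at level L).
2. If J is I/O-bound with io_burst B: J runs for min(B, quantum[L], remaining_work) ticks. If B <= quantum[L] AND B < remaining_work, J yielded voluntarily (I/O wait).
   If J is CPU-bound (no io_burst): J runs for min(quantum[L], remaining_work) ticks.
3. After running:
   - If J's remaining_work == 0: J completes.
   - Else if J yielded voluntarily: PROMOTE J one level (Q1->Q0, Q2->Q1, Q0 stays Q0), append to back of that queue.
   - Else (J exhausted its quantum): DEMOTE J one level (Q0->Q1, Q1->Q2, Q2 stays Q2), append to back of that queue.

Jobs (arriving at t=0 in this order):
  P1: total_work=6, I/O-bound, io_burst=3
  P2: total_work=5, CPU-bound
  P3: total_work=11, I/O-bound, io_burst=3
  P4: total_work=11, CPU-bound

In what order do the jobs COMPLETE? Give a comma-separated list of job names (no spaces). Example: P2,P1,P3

Answer: P1,P2,P3,P4

Derivation:
t=0-2: P1@Q0 runs 2, rem=4, quantum used, demote→Q1. Q0=[P2,P3,P4] Q1=[P1] Q2=[]
t=2-4: P2@Q0 runs 2, rem=3, quantum used, demote→Q1. Q0=[P3,P4] Q1=[P1,P2] Q2=[]
t=4-6: P3@Q0 runs 2, rem=9, quantum used, demote→Q1. Q0=[P4] Q1=[P1,P2,P3] Q2=[]
t=6-8: P4@Q0 runs 2, rem=9, quantum used, demote→Q1. Q0=[] Q1=[P1,P2,P3,P4] Q2=[]
t=8-11: P1@Q1 runs 3, rem=1, I/O yield, promote→Q0. Q0=[P1] Q1=[P2,P3,P4] Q2=[]
t=11-12: P1@Q0 runs 1, rem=0, completes. Q0=[] Q1=[P2,P3,P4] Q2=[]
t=12-15: P2@Q1 runs 3, rem=0, completes. Q0=[] Q1=[P3,P4] Q2=[]
t=15-18: P3@Q1 runs 3, rem=6, I/O yield, promote→Q0. Q0=[P3] Q1=[P4] Q2=[]
t=18-20: P3@Q0 runs 2, rem=4, quantum used, demote→Q1. Q0=[] Q1=[P4,P3] Q2=[]
t=20-26: P4@Q1 runs 6, rem=3, quantum used, demote→Q2. Q0=[] Q1=[P3] Q2=[P4]
t=26-29: P3@Q1 runs 3, rem=1, I/O yield, promote→Q0. Q0=[P3] Q1=[] Q2=[P4]
t=29-30: P3@Q0 runs 1, rem=0, completes. Q0=[] Q1=[] Q2=[P4]
t=30-33: P4@Q2 runs 3, rem=0, completes. Q0=[] Q1=[] Q2=[]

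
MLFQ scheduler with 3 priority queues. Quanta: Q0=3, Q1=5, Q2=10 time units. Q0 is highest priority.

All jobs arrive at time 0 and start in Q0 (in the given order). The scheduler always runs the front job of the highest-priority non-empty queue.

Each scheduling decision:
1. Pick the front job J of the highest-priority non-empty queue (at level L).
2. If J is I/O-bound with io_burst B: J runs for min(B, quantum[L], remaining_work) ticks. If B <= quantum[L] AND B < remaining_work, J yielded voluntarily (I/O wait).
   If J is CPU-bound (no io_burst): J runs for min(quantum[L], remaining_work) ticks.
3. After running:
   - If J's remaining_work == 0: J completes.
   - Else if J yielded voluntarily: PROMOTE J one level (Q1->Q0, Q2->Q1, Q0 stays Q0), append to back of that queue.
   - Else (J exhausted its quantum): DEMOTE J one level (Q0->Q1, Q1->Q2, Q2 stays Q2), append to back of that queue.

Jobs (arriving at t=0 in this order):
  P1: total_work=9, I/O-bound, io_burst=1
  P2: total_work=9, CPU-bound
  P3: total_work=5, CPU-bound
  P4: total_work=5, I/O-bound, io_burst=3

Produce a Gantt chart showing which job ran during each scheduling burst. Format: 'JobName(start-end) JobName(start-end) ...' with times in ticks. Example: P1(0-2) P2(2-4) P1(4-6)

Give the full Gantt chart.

t=0-1: P1@Q0 runs 1, rem=8, I/O yield, promote→Q0. Q0=[P2,P3,P4,P1] Q1=[] Q2=[]
t=1-4: P2@Q0 runs 3, rem=6, quantum used, demote→Q1. Q0=[P3,P4,P1] Q1=[P2] Q2=[]
t=4-7: P3@Q0 runs 3, rem=2, quantum used, demote→Q1. Q0=[P4,P1] Q1=[P2,P3] Q2=[]
t=7-10: P4@Q0 runs 3, rem=2, I/O yield, promote→Q0. Q0=[P1,P4] Q1=[P2,P3] Q2=[]
t=10-11: P1@Q0 runs 1, rem=7, I/O yield, promote→Q0. Q0=[P4,P1] Q1=[P2,P3] Q2=[]
t=11-13: P4@Q0 runs 2, rem=0, completes. Q0=[P1] Q1=[P2,P3] Q2=[]
t=13-14: P1@Q0 runs 1, rem=6, I/O yield, promote→Q0. Q0=[P1] Q1=[P2,P3] Q2=[]
t=14-15: P1@Q0 runs 1, rem=5, I/O yield, promote→Q0. Q0=[P1] Q1=[P2,P3] Q2=[]
t=15-16: P1@Q0 runs 1, rem=4, I/O yield, promote→Q0. Q0=[P1] Q1=[P2,P3] Q2=[]
t=16-17: P1@Q0 runs 1, rem=3, I/O yield, promote→Q0. Q0=[P1] Q1=[P2,P3] Q2=[]
t=17-18: P1@Q0 runs 1, rem=2, I/O yield, promote→Q0. Q0=[P1] Q1=[P2,P3] Q2=[]
t=18-19: P1@Q0 runs 1, rem=1, I/O yield, promote→Q0. Q0=[P1] Q1=[P2,P3] Q2=[]
t=19-20: P1@Q0 runs 1, rem=0, completes. Q0=[] Q1=[P2,P3] Q2=[]
t=20-25: P2@Q1 runs 5, rem=1, quantum used, demote→Q2. Q0=[] Q1=[P3] Q2=[P2]
t=25-27: P3@Q1 runs 2, rem=0, completes. Q0=[] Q1=[] Q2=[P2]
t=27-28: P2@Q2 runs 1, rem=0, completes. Q0=[] Q1=[] Q2=[]

Answer: P1(0-1) P2(1-4) P3(4-7) P4(7-10) P1(10-11) P4(11-13) P1(13-14) P1(14-15) P1(15-16) P1(16-17) P1(17-18) P1(18-19) P1(19-20) P2(20-25) P3(25-27) P2(27-28)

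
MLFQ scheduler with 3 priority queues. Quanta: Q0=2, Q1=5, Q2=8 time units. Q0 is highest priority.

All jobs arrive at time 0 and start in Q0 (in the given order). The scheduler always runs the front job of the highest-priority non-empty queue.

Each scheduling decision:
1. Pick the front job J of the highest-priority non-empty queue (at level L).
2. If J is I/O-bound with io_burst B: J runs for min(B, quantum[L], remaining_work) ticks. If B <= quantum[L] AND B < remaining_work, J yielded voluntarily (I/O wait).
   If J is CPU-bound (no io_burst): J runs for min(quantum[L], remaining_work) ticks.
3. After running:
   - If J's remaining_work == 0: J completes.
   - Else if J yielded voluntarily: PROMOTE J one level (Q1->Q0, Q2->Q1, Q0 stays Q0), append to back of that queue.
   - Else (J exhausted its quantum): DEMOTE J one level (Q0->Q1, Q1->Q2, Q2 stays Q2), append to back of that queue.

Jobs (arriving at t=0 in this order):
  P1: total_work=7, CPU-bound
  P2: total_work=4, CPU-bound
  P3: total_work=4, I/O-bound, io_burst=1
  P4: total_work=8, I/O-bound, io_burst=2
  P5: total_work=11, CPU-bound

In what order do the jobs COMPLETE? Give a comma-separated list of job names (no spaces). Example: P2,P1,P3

t=0-2: P1@Q0 runs 2, rem=5, quantum used, demote→Q1. Q0=[P2,P3,P4,P5] Q1=[P1] Q2=[]
t=2-4: P2@Q0 runs 2, rem=2, quantum used, demote→Q1. Q0=[P3,P4,P5] Q1=[P1,P2] Q2=[]
t=4-5: P3@Q0 runs 1, rem=3, I/O yield, promote→Q0. Q0=[P4,P5,P3] Q1=[P1,P2] Q2=[]
t=5-7: P4@Q0 runs 2, rem=6, I/O yield, promote→Q0. Q0=[P5,P3,P4] Q1=[P1,P2] Q2=[]
t=7-9: P5@Q0 runs 2, rem=9, quantum used, demote→Q1. Q0=[P3,P4] Q1=[P1,P2,P5] Q2=[]
t=9-10: P3@Q0 runs 1, rem=2, I/O yield, promote→Q0. Q0=[P4,P3] Q1=[P1,P2,P5] Q2=[]
t=10-12: P4@Q0 runs 2, rem=4, I/O yield, promote→Q0. Q0=[P3,P4] Q1=[P1,P2,P5] Q2=[]
t=12-13: P3@Q0 runs 1, rem=1, I/O yield, promote→Q0. Q0=[P4,P3] Q1=[P1,P2,P5] Q2=[]
t=13-15: P4@Q0 runs 2, rem=2, I/O yield, promote→Q0. Q0=[P3,P4] Q1=[P1,P2,P5] Q2=[]
t=15-16: P3@Q0 runs 1, rem=0, completes. Q0=[P4] Q1=[P1,P2,P5] Q2=[]
t=16-18: P4@Q0 runs 2, rem=0, completes. Q0=[] Q1=[P1,P2,P5] Q2=[]
t=18-23: P1@Q1 runs 5, rem=0, completes. Q0=[] Q1=[P2,P5] Q2=[]
t=23-25: P2@Q1 runs 2, rem=0, completes. Q0=[] Q1=[P5] Q2=[]
t=25-30: P5@Q1 runs 5, rem=4, quantum used, demote→Q2. Q0=[] Q1=[] Q2=[P5]
t=30-34: P5@Q2 runs 4, rem=0, completes. Q0=[] Q1=[] Q2=[]

Answer: P3,P4,P1,P2,P5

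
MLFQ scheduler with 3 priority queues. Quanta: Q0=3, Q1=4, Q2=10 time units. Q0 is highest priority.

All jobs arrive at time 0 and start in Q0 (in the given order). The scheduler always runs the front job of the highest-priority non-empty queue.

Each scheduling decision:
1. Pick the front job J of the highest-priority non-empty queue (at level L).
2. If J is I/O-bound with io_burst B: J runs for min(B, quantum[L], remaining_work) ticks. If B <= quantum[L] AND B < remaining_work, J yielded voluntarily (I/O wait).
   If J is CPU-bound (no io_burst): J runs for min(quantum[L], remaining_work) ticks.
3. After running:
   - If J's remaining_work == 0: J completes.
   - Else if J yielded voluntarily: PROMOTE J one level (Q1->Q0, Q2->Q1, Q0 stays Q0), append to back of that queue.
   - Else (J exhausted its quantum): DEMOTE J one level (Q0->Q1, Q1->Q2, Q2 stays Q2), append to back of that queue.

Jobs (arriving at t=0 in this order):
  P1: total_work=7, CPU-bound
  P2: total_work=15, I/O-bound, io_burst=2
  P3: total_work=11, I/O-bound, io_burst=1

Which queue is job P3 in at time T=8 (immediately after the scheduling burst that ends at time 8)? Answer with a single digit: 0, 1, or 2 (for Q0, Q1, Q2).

t=0-3: P1@Q0 runs 3, rem=4, quantum used, demote→Q1. Q0=[P2,P3] Q1=[P1] Q2=[]
t=3-5: P2@Q0 runs 2, rem=13, I/O yield, promote→Q0. Q0=[P3,P2] Q1=[P1] Q2=[]
t=5-6: P3@Q0 runs 1, rem=10, I/O yield, promote→Q0. Q0=[P2,P3] Q1=[P1] Q2=[]
t=6-8: P2@Q0 runs 2, rem=11, I/O yield, promote→Q0. Q0=[P3,P2] Q1=[P1] Q2=[]
t=8-9: P3@Q0 runs 1, rem=9, I/O yield, promote→Q0. Q0=[P2,P3] Q1=[P1] Q2=[]
t=9-11: P2@Q0 runs 2, rem=9, I/O yield, promote→Q0. Q0=[P3,P2] Q1=[P1] Q2=[]
t=11-12: P3@Q0 runs 1, rem=8, I/O yield, promote→Q0. Q0=[P2,P3] Q1=[P1] Q2=[]
t=12-14: P2@Q0 runs 2, rem=7, I/O yield, promote→Q0. Q0=[P3,P2] Q1=[P1] Q2=[]
t=14-15: P3@Q0 runs 1, rem=7, I/O yield, promote→Q0. Q0=[P2,P3] Q1=[P1] Q2=[]
t=15-17: P2@Q0 runs 2, rem=5, I/O yield, promote→Q0. Q0=[P3,P2] Q1=[P1] Q2=[]
t=17-18: P3@Q0 runs 1, rem=6, I/O yield, promote→Q0. Q0=[P2,P3] Q1=[P1] Q2=[]
t=18-20: P2@Q0 runs 2, rem=3, I/O yield, promote→Q0. Q0=[P3,P2] Q1=[P1] Q2=[]
t=20-21: P3@Q0 runs 1, rem=5, I/O yield, promote→Q0. Q0=[P2,P3] Q1=[P1] Q2=[]
t=21-23: P2@Q0 runs 2, rem=1, I/O yield, promote→Q0. Q0=[P3,P2] Q1=[P1] Q2=[]
t=23-24: P3@Q0 runs 1, rem=4, I/O yield, promote→Q0. Q0=[P2,P3] Q1=[P1] Q2=[]
t=24-25: P2@Q0 runs 1, rem=0, completes. Q0=[P3] Q1=[P1] Q2=[]
t=25-26: P3@Q0 runs 1, rem=3, I/O yield, promote→Q0. Q0=[P3] Q1=[P1] Q2=[]
t=26-27: P3@Q0 runs 1, rem=2, I/O yield, promote→Q0. Q0=[P3] Q1=[P1] Q2=[]
t=27-28: P3@Q0 runs 1, rem=1, I/O yield, promote→Q0. Q0=[P3] Q1=[P1] Q2=[]
t=28-29: P3@Q0 runs 1, rem=0, completes. Q0=[] Q1=[P1] Q2=[]
t=29-33: P1@Q1 runs 4, rem=0, completes. Q0=[] Q1=[] Q2=[]

Answer: 0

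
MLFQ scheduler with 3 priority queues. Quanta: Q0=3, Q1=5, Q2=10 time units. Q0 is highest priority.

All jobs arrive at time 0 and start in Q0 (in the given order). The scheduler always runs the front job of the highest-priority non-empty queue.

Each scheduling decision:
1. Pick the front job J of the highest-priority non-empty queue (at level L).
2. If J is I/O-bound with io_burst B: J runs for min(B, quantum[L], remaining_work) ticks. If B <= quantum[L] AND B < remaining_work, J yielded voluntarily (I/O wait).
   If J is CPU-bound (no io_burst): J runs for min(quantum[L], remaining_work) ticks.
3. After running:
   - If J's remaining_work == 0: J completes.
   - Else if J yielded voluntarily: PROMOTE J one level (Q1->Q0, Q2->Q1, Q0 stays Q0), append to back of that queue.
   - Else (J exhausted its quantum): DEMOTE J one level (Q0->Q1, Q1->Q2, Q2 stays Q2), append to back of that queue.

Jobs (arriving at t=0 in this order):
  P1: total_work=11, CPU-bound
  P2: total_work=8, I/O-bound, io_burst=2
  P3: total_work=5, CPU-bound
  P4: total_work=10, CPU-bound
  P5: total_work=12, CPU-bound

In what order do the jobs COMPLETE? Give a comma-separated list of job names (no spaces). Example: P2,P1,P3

t=0-3: P1@Q0 runs 3, rem=8, quantum used, demote→Q1. Q0=[P2,P3,P4,P5] Q1=[P1] Q2=[]
t=3-5: P2@Q0 runs 2, rem=6, I/O yield, promote→Q0. Q0=[P3,P4,P5,P2] Q1=[P1] Q2=[]
t=5-8: P3@Q0 runs 3, rem=2, quantum used, demote→Q1. Q0=[P4,P5,P2] Q1=[P1,P3] Q2=[]
t=8-11: P4@Q0 runs 3, rem=7, quantum used, demote→Q1. Q0=[P5,P2] Q1=[P1,P3,P4] Q2=[]
t=11-14: P5@Q0 runs 3, rem=9, quantum used, demote→Q1. Q0=[P2] Q1=[P1,P3,P4,P5] Q2=[]
t=14-16: P2@Q0 runs 2, rem=4, I/O yield, promote→Q0. Q0=[P2] Q1=[P1,P3,P4,P5] Q2=[]
t=16-18: P2@Q0 runs 2, rem=2, I/O yield, promote→Q0. Q0=[P2] Q1=[P1,P3,P4,P5] Q2=[]
t=18-20: P2@Q0 runs 2, rem=0, completes. Q0=[] Q1=[P1,P3,P4,P5] Q2=[]
t=20-25: P1@Q1 runs 5, rem=3, quantum used, demote→Q2. Q0=[] Q1=[P3,P4,P5] Q2=[P1]
t=25-27: P3@Q1 runs 2, rem=0, completes. Q0=[] Q1=[P4,P5] Q2=[P1]
t=27-32: P4@Q1 runs 5, rem=2, quantum used, demote→Q2. Q0=[] Q1=[P5] Q2=[P1,P4]
t=32-37: P5@Q1 runs 5, rem=4, quantum used, demote→Q2. Q0=[] Q1=[] Q2=[P1,P4,P5]
t=37-40: P1@Q2 runs 3, rem=0, completes. Q0=[] Q1=[] Q2=[P4,P5]
t=40-42: P4@Q2 runs 2, rem=0, completes. Q0=[] Q1=[] Q2=[P5]
t=42-46: P5@Q2 runs 4, rem=0, completes. Q0=[] Q1=[] Q2=[]

Answer: P2,P3,P1,P4,P5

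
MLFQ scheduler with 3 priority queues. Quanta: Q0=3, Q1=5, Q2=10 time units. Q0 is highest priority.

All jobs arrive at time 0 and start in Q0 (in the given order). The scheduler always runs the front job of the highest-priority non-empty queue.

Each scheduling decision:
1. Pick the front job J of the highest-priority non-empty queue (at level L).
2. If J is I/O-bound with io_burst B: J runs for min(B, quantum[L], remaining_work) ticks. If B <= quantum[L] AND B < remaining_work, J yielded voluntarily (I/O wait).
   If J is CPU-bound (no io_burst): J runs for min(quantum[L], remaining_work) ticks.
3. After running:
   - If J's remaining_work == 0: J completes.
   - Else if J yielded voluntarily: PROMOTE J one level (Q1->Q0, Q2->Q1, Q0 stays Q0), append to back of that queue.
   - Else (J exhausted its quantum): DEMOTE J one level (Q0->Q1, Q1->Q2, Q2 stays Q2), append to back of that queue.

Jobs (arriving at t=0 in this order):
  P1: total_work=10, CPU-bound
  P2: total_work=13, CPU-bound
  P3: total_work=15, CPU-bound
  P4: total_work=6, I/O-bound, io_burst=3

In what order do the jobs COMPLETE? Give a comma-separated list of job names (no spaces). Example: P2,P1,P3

t=0-3: P1@Q0 runs 3, rem=7, quantum used, demote→Q1. Q0=[P2,P3,P4] Q1=[P1] Q2=[]
t=3-6: P2@Q0 runs 3, rem=10, quantum used, demote→Q1. Q0=[P3,P4] Q1=[P1,P2] Q2=[]
t=6-9: P3@Q0 runs 3, rem=12, quantum used, demote→Q1. Q0=[P4] Q1=[P1,P2,P3] Q2=[]
t=9-12: P4@Q0 runs 3, rem=3, I/O yield, promote→Q0. Q0=[P4] Q1=[P1,P2,P3] Q2=[]
t=12-15: P4@Q0 runs 3, rem=0, completes. Q0=[] Q1=[P1,P2,P3] Q2=[]
t=15-20: P1@Q1 runs 5, rem=2, quantum used, demote→Q2. Q0=[] Q1=[P2,P3] Q2=[P1]
t=20-25: P2@Q1 runs 5, rem=5, quantum used, demote→Q2. Q0=[] Q1=[P3] Q2=[P1,P2]
t=25-30: P3@Q1 runs 5, rem=7, quantum used, demote→Q2. Q0=[] Q1=[] Q2=[P1,P2,P3]
t=30-32: P1@Q2 runs 2, rem=0, completes. Q0=[] Q1=[] Q2=[P2,P3]
t=32-37: P2@Q2 runs 5, rem=0, completes. Q0=[] Q1=[] Q2=[P3]
t=37-44: P3@Q2 runs 7, rem=0, completes. Q0=[] Q1=[] Q2=[]

Answer: P4,P1,P2,P3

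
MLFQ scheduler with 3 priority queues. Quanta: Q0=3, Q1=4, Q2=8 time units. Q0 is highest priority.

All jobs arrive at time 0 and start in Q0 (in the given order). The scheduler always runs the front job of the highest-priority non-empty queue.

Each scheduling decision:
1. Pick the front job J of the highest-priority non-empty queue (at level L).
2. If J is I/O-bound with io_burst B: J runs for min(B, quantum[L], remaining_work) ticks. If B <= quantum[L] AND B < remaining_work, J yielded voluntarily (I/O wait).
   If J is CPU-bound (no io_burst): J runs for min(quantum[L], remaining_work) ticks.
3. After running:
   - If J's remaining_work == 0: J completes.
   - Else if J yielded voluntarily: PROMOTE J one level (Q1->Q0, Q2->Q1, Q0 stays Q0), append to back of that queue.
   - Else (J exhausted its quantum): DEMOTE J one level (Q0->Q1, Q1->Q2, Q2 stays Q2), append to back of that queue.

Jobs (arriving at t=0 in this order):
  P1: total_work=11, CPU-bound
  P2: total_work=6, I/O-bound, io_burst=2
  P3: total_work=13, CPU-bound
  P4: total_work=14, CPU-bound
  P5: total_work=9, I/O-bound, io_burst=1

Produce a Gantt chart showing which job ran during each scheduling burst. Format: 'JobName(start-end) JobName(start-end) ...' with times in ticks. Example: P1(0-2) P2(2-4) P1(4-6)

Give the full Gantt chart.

Answer: P1(0-3) P2(3-5) P3(5-8) P4(8-11) P5(11-12) P2(12-14) P5(14-15) P2(15-17) P5(17-18) P5(18-19) P5(19-20) P5(20-21) P5(21-22) P5(22-23) P5(23-24) P1(24-28) P3(28-32) P4(32-36) P1(36-40) P3(40-46) P4(46-53)

Derivation:
t=0-3: P1@Q0 runs 3, rem=8, quantum used, demote→Q1. Q0=[P2,P3,P4,P5] Q1=[P1] Q2=[]
t=3-5: P2@Q0 runs 2, rem=4, I/O yield, promote→Q0. Q0=[P3,P4,P5,P2] Q1=[P1] Q2=[]
t=5-8: P3@Q0 runs 3, rem=10, quantum used, demote→Q1. Q0=[P4,P5,P2] Q1=[P1,P3] Q2=[]
t=8-11: P4@Q0 runs 3, rem=11, quantum used, demote→Q1. Q0=[P5,P2] Q1=[P1,P3,P4] Q2=[]
t=11-12: P5@Q0 runs 1, rem=8, I/O yield, promote→Q0. Q0=[P2,P5] Q1=[P1,P3,P4] Q2=[]
t=12-14: P2@Q0 runs 2, rem=2, I/O yield, promote→Q0. Q0=[P5,P2] Q1=[P1,P3,P4] Q2=[]
t=14-15: P5@Q0 runs 1, rem=7, I/O yield, promote→Q0. Q0=[P2,P5] Q1=[P1,P3,P4] Q2=[]
t=15-17: P2@Q0 runs 2, rem=0, completes. Q0=[P5] Q1=[P1,P3,P4] Q2=[]
t=17-18: P5@Q0 runs 1, rem=6, I/O yield, promote→Q0. Q0=[P5] Q1=[P1,P3,P4] Q2=[]
t=18-19: P5@Q0 runs 1, rem=5, I/O yield, promote→Q0. Q0=[P5] Q1=[P1,P3,P4] Q2=[]
t=19-20: P5@Q0 runs 1, rem=4, I/O yield, promote→Q0. Q0=[P5] Q1=[P1,P3,P4] Q2=[]
t=20-21: P5@Q0 runs 1, rem=3, I/O yield, promote→Q0. Q0=[P5] Q1=[P1,P3,P4] Q2=[]
t=21-22: P5@Q0 runs 1, rem=2, I/O yield, promote→Q0. Q0=[P5] Q1=[P1,P3,P4] Q2=[]
t=22-23: P5@Q0 runs 1, rem=1, I/O yield, promote→Q0. Q0=[P5] Q1=[P1,P3,P4] Q2=[]
t=23-24: P5@Q0 runs 1, rem=0, completes. Q0=[] Q1=[P1,P3,P4] Q2=[]
t=24-28: P1@Q1 runs 4, rem=4, quantum used, demote→Q2. Q0=[] Q1=[P3,P4] Q2=[P1]
t=28-32: P3@Q1 runs 4, rem=6, quantum used, demote→Q2. Q0=[] Q1=[P4] Q2=[P1,P3]
t=32-36: P4@Q1 runs 4, rem=7, quantum used, demote→Q2. Q0=[] Q1=[] Q2=[P1,P3,P4]
t=36-40: P1@Q2 runs 4, rem=0, completes. Q0=[] Q1=[] Q2=[P3,P4]
t=40-46: P3@Q2 runs 6, rem=0, completes. Q0=[] Q1=[] Q2=[P4]
t=46-53: P4@Q2 runs 7, rem=0, completes. Q0=[] Q1=[] Q2=[]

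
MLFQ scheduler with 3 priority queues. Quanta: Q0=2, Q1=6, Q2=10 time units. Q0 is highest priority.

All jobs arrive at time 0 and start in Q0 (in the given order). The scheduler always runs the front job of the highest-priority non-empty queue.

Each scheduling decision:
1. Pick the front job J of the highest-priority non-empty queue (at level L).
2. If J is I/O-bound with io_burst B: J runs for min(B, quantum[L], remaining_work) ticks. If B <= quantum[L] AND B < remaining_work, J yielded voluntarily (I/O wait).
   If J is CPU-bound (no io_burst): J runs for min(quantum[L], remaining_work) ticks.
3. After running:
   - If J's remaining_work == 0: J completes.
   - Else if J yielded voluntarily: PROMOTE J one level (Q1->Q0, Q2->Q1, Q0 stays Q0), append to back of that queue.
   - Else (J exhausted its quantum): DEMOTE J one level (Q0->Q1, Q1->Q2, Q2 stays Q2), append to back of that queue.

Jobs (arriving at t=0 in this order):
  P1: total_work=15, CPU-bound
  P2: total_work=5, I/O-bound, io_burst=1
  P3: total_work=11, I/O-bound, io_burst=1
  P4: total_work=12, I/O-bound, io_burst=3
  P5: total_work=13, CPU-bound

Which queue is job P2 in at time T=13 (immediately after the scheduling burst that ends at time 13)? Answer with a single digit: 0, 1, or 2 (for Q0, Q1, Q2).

Answer: 0

Derivation:
t=0-2: P1@Q0 runs 2, rem=13, quantum used, demote→Q1. Q0=[P2,P3,P4,P5] Q1=[P1] Q2=[]
t=2-3: P2@Q0 runs 1, rem=4, I/O yield, promote→Q0. Q0=[P3,P4,P5,P2] Q1=[P1] Q2=[]
t=3-4: P3@Q0 runs 1, rem=10, I/O yield, promote→Q0. Q0=[P4,P5,P2,P3] Q1=[P1] Q2=[]
t=4-6: P4@Q0 runs 2, rem=10, quantum used, demote→Q1. Q0=[P5,P2,P3] Q1=[P1,P4] Q2=[]
t=6-8: P5@Q0 runs 2, rem=11, quantum used, demote→Q1. Q0=[P2,P3] Q1=[P1,P4,P5] Q2=[]
t=8-9: P2@Q0 runs 1, rem=3, I/O yield, promote→Q0. Q0=[P3,P2] Q1=[P1,P4,P5] Q2=[]
t=9-10: P3@Q0 runs 1, rem=9, I/O yield, promote→Q0. Q0=[P2,P3] Q1=[P1,P4,P5] Q2=[]
t=10-11: P2@Q0 runs 1, rem=2, I/O yield, promote→Q0. Q0=[P3,P2] Q1=[P1,P4,P5] Q2=[]
t=11-12: P3@Q0 runs 1, rem=8, I/O yield, promote→Q0. Q0=[P2,P3] Q1=[P1,P4,P5] Q2=[]
t=12-13: P2@Q0 runs 1, rem=1, I/O yield, promote→Q0. Q0=[P3,P2] Q1=[P1,P4,P5] Q2=[]
t=13-14: P3@Q0 runs 1, rem=7, I/O yield, promote→Q0. Q0=[P2,P3] Q1=[P1,P4,P5] Q2=[]
t=14-15: P2@Q0 runs 1, rem=0, completes. Q0=[P3] Q1=[P1,P4,P5] Q2=[]
t=15-16: P3@Q0 runs 1, rem=6, I/O yield, promote→Q0. Q0=[P3] Q1=[P1,P4,P5] Q2=[]
t=16-17: P3@Q0 runs 1, rem=5, I/O yield, promote→Q0. Q0=[P3] Q1=[P1,P4,P5] Q2=[]
t=17-18: P3@Q0 runs 1, rem=4, I/O yield, promote→Q0. Q0=[P3] Q1=[P1,P4,P5] Q2=[]
t=18-19: P3@Q0 runs 1, rem=3, I/O yield, promote→Q0. Q0=[P3] Q1=[P1,P4,P5] Q2=[]
t=19-20: P3@Q0 runs 1, rem=2, I/O yield, promote→Q0. Q0=[P3] Q1=[P1,P4,P5] Q2=[]
t=20-21: P3@Q0 runs 1, rem=1, I/O yield, promote→Q0. Q0=[P3] Q1=[P1,P4,P5] Q2=[]
t=21-22: P3@Q0 runs 1, rem=0, completes. Q0=[] Q1=[P1,P4,P5] Q2=[]
t=22-28: P1@Q1 runs 6, rem=7, quantum used, demote→Q2. Q0=[] Q1=[P4,P5] Q2=[P1]
t=28-31: P4@Q1 runs 3, rem=7, I/O yield, promote→Q0. Q0=[P4] Q1=[P5] Q2=[P1]
t=31-33: P4@Q0 runs 2, rem=5, quantum used, demote→Q1. Q0=[] Q1=[P5,P4] Q2=[P1]
t=33-39: P5@Q1 runs 6, rem=5, quantum used, demote→Q2. Q0=[] Q1=[P4] Q2=[P1,P5]
t=39-42: P4@Q1 runs 3, rem=2, I/O yield, promote→Q0. Q0=[P4] Q1=[] Q2=[P1,P5]
t=42-44: P4@Q0 runs 2, rem=0, completes. Q0=[] Q1=[] Q2=[P1,P5]
t=44-51: P1@Q2 runs 7, rem=0, completes. Q0=[] Q1=[] Q2=[P5]
t=51-56: P5@Q2 runs 5, rem=0, completes. Q0=[] Q1=[] Q2=[]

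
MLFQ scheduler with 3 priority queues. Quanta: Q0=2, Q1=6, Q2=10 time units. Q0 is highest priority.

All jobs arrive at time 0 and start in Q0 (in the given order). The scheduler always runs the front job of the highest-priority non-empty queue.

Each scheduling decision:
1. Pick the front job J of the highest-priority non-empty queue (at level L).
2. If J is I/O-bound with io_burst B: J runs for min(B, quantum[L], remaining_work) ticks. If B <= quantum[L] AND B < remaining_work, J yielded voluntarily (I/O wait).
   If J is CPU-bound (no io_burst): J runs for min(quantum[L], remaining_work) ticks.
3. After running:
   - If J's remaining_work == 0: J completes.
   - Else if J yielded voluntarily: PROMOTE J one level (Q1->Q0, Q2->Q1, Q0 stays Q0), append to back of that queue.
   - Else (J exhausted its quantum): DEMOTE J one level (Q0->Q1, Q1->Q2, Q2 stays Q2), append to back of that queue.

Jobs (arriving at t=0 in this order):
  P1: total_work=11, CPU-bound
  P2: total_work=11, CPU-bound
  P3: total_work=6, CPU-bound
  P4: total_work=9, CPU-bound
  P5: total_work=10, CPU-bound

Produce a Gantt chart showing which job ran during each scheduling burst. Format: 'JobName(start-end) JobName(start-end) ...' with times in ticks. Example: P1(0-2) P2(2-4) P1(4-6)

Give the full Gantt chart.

t=0-2: P1@Q0 runs 2, rem=9, quantum used, demote→Q1. Q0=[P2,P3,P4,P5] Q1=[P1] Q2=[]
t=2-4: P2@Q0 runs 2, rem=9, quantum used, demote→Q1. Q0=[P3,P4,P5] Q1=[P1,P2] Q2=[]
t=4-6: P3@Q0 runs 2, rem=4, quantum used, demote→Q1. Q0=[P4,P5] Q1=[P1,P2,P3] Q2=[]
t=6-8: P4@Q0 runs 2, rem=7, quantum used, demote→Q1. Q0=[P5] Q1=[P1,P2,P3,P4] Q2=[]
t=8-10: P5@Q0 runs 2, rem=8, quantum used, demote→Q1. Q0=[] Q1=[P1,P2,P3,P4,P5] Q2=[]
t=10-16: P1@Q1 runs 6, rem=3, quantum used, demote→Q2. Q0=[] Q1=[P2,P3,P4,P5] Q2=[P1]
t=16-22: P2@Q1 runs 6, rem=3, quantum used, demote→Q2. Q0=[] Q1=[P3,P4,P5] Q2=[P1,P2]
t=22-26: P3@Q1 runs 4, rem=0, completes. Q0=[] Q1=[P4,P5] Q2=[P1,P2]
t=26-32: P4@Q1 runs 6, rem=1, quantum used, demote→Q2. Q0=[] Q1=[P5] Q2=[P1,P2,P4]
t=32-38: P5@Q1 runs 6, rem=2, quantum used, demote→Q2. Q0=[] Q1=[] Q2=[P1,P2,P4,P5]
t=38-41: P1@Q2 runs 3, rem=0, completes. Q0=[] Q1=[] Q2=[P2,P4,P5]
t=41-44: P2@Q2 runs 3, rem=0, completes. Q0=[] Q1=[] Q2=[P4,P5]
t=44-45: P4@Q2 runs 1, rem=0, completes. Q0=[] Q1=[] Q2=[P5]
t=45-47: P5@Q2 runs 2, rem=0, completes. Q0=[] Q1=[] Q2=[]

Answer: P1(0-2) P2(2-4) P3(4-6) P4(6-8) P5(8-10) P1(10-16) P2(16-22) P3(22-26) P4(26-32) P5(32-38) P1(38-41) P2(41-44) P4(44-45) P5(45-47)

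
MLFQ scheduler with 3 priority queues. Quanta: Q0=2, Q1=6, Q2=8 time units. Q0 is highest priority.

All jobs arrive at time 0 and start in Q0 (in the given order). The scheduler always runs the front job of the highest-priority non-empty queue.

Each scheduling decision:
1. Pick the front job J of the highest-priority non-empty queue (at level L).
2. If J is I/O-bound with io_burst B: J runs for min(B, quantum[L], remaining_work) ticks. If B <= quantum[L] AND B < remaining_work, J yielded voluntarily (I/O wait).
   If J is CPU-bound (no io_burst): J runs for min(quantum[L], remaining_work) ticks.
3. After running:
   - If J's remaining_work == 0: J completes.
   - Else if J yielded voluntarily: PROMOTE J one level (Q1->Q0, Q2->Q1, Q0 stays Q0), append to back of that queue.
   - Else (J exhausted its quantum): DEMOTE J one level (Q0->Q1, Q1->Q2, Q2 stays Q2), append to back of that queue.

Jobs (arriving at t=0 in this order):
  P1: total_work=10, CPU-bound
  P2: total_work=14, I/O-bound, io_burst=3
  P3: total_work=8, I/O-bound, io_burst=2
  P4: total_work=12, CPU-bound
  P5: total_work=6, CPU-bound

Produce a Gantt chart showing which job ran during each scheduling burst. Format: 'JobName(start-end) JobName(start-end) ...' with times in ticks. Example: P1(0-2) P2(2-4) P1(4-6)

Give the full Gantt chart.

Answer: P1(0-2) P2(2-4) P3(4-6) P4(6-8) P5(8-10) P3(10-12) P3(12-14) P3(14-16) P1(16-22) P2(22-25) P2(25-27) P4(27-33) P5(33-37) P2(37-40) P2(40-42) P2(42-44) P1(44-46) P4(46-50)

Derivation:
t=0-2: P1@Q0 runs 2, rem=8, quantum used, demote→Q1. Q0=[P2,P3,P4,P5] Q1=[P1] Q2=[]
t=2-4: P2@Q0 runs 2, rem=12, quantum used, demote→Q1. Q0=[P3,P4,P5] Q1=[P1,P2] Q2=[]
t=4-6: P3@Q0 runs 2, rem=6, I/O yield, promote→Q0. Q0=[P4,P5,P3] Q1=[P1,P2] Q2=[]
t=6-8: P4@Q0 runs 2, rem=10, quantum used, demote→Q1. Q0=[P5,P3] Q1=[P1,P2,P4] Q2=[]
t=8-10: P5@Q0 runs 2, rem=4, quantum used, demote→Q1. Q0=[P3] Q1=[P1,P2,P4,P5] Q2=[]
t=10-12: P3@Q0 runs 2, rem=4, I/O yield, promote→Q0. Q0=[P3] Q1=[P1,P2,P4,P5] Q2=[]
t=12-14: P3@Q0 runs 2, rem=2, I/O yield, promote→Q0. Q0=[P3] Q1=[P1,P2,P4,P5] Q2=[]
t=14-16: P3@Q0 runs 2, rem=0, completes. Q0=[] Q1=[P1,P2,P4,P5] Q2=[]
t=16-22: P1@Q1 runs 6, rem=2, quantum used, demote→Q2. Q0=[] Q1=[P2,P4,P5] Q2=[P1]
t=22-25: P2@Q1 runs 3, rem=9, I/O yield, promote→Q0. Q0=[P2] Q1=[P4,P5] Q2=[P1]
t=25-27: P2@Q0 runs 2, rem=7, quantum used, demote→Q1. Q0=[] Q1=[P4,P5,P2] Q2=[P1]
t=27-33: P4@Q1 runs 6, rem=4, quantum used, demote→Q2. Q0=[] Q1=[P5,P2] Q2=[P1,P4]
t=33-37: P5@Q1 runs 4, rem=0, completes. Q0=[] Q1=[P2] Q2=[P1,P4]
t=37-40: P2@Q1 runs 3, rem=4, I/O yield, promote→Q0. Q0=[P2] Q1=[] Q2=[P1,P4]
t=40-42: P2@Q0 runs 2, rem=2, quantum used, demote→Q1. Q0=[] Q1=[P2] Q2=[P1,P4]
t=42-44: P2@Q1 runs 2, rem=0, completes. Q0=[] Q1=[] Q2=[P1,P4]
t=44-46: P1@Q2 runs 2, rem=0, completes. Q0=[] Q1=[] Q2=[P4]
t=46-50: P4@Q2 runs 4, rem=0, completes. Q0=[] Q1=[] Q2=[]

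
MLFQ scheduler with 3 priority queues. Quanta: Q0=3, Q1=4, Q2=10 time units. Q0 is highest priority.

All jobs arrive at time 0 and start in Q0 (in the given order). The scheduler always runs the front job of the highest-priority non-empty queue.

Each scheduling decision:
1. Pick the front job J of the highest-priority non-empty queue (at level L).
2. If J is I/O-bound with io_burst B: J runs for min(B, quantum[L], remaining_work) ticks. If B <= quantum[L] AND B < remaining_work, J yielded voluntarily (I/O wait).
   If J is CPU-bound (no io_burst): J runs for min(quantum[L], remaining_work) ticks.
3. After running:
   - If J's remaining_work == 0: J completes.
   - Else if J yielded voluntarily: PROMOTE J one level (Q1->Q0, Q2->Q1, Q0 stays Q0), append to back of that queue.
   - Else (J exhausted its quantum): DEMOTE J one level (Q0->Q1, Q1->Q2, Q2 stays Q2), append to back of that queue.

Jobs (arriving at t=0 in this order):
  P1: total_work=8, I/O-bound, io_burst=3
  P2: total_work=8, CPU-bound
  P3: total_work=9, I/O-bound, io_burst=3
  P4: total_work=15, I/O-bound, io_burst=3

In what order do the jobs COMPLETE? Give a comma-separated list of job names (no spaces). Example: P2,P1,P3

Answer: P1,P3,P4,P2

Derivation:
t=0-3: P1@Q0 runs 3, rem=5, I/O yield, promote→Q0. Q0=[P2,P3,P4,P1] Q1=[] Q2=[]
t=3-6: P2@Q0 runs 3, rem=5, quantum used, demote→Q1. Q0=[P3,P4,P1] Q1=[P2] Q2=[]
t=6-9: P3@Q0 runs 3, rem=6, I/O yield, promote→Q0. Q0=[P4,P1,P3] Q1=[P2] Q2=[]
t=9-12: P4@Q0 runs 3, rem=12, I/O yield, promote→Q0. Q0=[P1,P3,P4] Q1=[P2] Q2=[]
t=12-15: P1@Q0 runs 3, rem=2, I/O yield, promote→Q0. Q0=[P3,P4,P1] Q1=[P2] Q2=[]
t=15-18: P3@Q0 runs 3, rem=3, I/O yield, promote→Q0. Q0=[P4,P1,P3] Q1=[P2] Q2=[]
t=18-21: P4@Q0 runs 3, rem=9, I/O yield, promote→Q0. Q0=[P1,P3,P4] Q1=[P2] Q2=[]
t=21-23: P1@Q0 runs 2, rem=0, completes. Q0=[P3,P4] Q1=[P2] Q2=[]
t=23-26: P3@Q0 runs 3, rem=0, completes. Q0=[P4] Q1=[P2] Q2=[]
t=26-29: P4@Q0 runs 3, rem=6, I/O yield, promote→Q0. Q0=[P4] Q1=[P2] Q2=[]
t=29-32: P4@Q0 runs 3, rem=3, I/O yield, promote→Q0. Q0=[P4] Q1=[P2] Q2=[]
t=32-35: P4@Q0 runs 3, rem=0, completes. Q0=[] Q1=[P2] Q2=[]
t=35-39: P2@Q1 runs 4, rem=1, quantum used, demote→Q2. Q0=[] Q1=[] Q2=[P2]
t=39-40: P2@Q2 runs 1, rem=0, completes. Q0=[] Q1=[] Q2=[]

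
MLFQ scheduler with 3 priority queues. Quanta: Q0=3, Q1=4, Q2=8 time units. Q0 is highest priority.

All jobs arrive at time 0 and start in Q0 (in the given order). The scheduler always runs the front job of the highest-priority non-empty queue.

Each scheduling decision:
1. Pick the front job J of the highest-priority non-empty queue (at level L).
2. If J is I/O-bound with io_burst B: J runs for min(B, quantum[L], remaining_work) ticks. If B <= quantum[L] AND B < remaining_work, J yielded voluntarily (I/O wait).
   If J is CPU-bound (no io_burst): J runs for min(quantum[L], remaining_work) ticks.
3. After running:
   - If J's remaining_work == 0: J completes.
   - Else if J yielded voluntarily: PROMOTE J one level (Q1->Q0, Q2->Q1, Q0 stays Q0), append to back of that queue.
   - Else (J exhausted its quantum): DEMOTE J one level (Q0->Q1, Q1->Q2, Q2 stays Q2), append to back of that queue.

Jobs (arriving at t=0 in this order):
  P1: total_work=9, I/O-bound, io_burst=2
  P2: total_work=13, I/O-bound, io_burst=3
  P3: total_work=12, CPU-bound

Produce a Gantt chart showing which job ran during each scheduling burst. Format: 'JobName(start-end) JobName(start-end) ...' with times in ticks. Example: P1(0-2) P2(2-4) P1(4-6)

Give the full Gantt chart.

t=0-2: P1@Q0 runs 2, rem=7, I/O yield, promote→Q0. Q0=[P2,P3,P1] Q1=[] Q2=[]
t=2-5: P2@Q0 runs 3, rem=10, I/O yield, promote→Q0. Q0=[P3,P1,P2] Q1=[] Q2=[]
t=5-8: P3@Q0 runs 3, rem=9, quantum used, demote→Q1. Q0=[P1,P2] Q1=[P3] Q2=[]
t=8-10: P1@Q0 runs 2, rem=5, I/O yield, promote→Q0. Q0=[P2,P1] Q1=[P3] Q2=[]
t=10-13: P2@Q0 runs 3, rem=7, I/O yield, promote→Q0. Q0=[P1,P2] Q1=[P3] Q2=[]
t=13-15: P1@Q0 runs 2, rem=3, I/O yield, promote→Q0. Q0=[P2,P1] Q1=[P3] Q2=[]
t=15-18: P2@Q0 runs 3, rem=4, I/O yield, promote→Q0. Q0=[P1,P2] Q1=[P3] Q2=[]
t=18-20: P1@Q0 runs 2, rem=1, I/O yield, promote→Q0. Q0=[P2,P1] Q1=[P3] Q2=[]
t=20-23: P2@Q0 runs 3, rem=1, I/O yield, promote→Q0. Q0=[P1,P2] Q1=[P3] Q2=[]
t=23-24: P1@Q0 runs 1, rem=0, completes. Q0=[P2] Q1=[P3] Q2=[]
t=24-25: P2@Q0 runs 1, rem=0, completes. Q0=[] Q1=[P3] Q2=[]
t=25-29: P3@Q1 runs 4, rem=5, quantum used, demote→Q2. Q0=[] Q1=[] Q2=[P3]
t=29-34: P3@Q2 runs 5, rem=0, completes. Q0=[] Q1=[] Q2=[]

Answer: P1(0-2) P2(2-5) P3(5-8) P1(8-10) P2(10-13) P1(13-15) P2(15-18) P1(18-20) P2(20-23) P1(23-24) P2(24-25) P3(25-29) P3(29-34)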